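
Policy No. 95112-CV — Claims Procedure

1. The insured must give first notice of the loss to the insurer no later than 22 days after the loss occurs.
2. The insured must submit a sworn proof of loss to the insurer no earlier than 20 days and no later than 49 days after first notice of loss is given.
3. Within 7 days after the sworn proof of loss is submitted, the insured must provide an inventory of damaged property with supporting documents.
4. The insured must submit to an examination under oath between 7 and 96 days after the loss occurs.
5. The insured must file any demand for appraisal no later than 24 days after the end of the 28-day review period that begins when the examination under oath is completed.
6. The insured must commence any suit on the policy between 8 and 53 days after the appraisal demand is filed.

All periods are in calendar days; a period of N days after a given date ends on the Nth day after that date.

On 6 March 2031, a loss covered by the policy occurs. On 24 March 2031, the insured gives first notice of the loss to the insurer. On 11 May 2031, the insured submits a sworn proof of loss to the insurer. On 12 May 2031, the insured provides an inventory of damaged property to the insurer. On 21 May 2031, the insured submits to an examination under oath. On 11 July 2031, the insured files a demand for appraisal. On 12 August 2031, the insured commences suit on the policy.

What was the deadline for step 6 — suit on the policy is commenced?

2 September 2031

Step 6 runs from 11 July 2031, when the appraisal demand is filed. The window is 8–53 days after 11 July 2031; it closes on 2 September 2031.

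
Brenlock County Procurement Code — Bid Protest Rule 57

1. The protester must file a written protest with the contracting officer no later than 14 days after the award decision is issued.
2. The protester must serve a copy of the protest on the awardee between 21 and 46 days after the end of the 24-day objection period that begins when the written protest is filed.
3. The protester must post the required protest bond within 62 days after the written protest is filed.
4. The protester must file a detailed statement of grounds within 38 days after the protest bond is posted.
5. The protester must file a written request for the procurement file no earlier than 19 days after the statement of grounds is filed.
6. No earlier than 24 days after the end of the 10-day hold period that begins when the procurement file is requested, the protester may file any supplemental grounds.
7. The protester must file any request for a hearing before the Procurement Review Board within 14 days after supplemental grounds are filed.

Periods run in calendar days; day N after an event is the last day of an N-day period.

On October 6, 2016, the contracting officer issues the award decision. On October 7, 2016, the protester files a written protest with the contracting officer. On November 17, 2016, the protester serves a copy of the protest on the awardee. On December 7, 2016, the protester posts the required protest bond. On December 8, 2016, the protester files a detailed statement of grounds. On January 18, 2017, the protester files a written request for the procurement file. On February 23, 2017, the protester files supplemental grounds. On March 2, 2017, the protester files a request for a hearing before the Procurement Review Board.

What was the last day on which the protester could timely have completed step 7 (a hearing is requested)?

Step 7 runs from February 23, 2017, when supplemental grounds are filed. 14 days after February 23, 2017 is March 9, 2017.

March 9, 2017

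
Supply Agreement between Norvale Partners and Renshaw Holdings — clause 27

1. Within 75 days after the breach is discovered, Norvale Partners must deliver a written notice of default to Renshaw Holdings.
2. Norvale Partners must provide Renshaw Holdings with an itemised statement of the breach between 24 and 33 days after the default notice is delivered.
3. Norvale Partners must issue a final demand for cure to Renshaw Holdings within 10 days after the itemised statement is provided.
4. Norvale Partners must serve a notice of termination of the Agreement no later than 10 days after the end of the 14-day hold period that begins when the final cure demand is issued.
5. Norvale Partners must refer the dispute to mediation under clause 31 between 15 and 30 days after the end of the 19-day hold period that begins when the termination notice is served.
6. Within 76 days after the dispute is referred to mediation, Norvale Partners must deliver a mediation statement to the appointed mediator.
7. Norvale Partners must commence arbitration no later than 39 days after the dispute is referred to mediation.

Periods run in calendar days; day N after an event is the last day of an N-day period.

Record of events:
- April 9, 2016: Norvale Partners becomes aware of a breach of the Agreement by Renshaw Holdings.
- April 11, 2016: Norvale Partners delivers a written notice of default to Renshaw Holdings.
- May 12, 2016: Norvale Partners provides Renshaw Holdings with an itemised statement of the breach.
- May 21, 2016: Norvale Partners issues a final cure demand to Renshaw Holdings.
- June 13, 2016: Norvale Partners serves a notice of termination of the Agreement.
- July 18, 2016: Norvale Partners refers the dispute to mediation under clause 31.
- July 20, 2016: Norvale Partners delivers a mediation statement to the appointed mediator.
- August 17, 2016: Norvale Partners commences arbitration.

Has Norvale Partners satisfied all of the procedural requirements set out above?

Yes

(1) due by April 9, 2016 + 75 days = June 23, 2016; April 11, 2016 is within that limit.
(2) the permitted window runs from April 11, 2016 + 24 = May 5, 2016 to April 11, 2016 + 33 = May 14, 2016; done May 12, 2016, which is between those dates.
(3) due by May 12, 2016 + 10 days = May 22, 2016; May 21, 2016 is within that limit.
(4) due by June 4, 2016 + 10 days = June 14, 2016; June 13, 2016 is within that limit.
(5) the permitted window runs from July 2, 2016 + 15 = July 17, 2016 to July 2, 2016 + 30 = August 1, 2016; done July 18, 2016 — within the window.
(6) due by July 18, 2016 + 76 days = October 2, 2016; July 20, 2016 is within that limit.
(7) due by July 18, 2016 + 39 days = August 26, 2016; completed August 17, 2016, before the deadline.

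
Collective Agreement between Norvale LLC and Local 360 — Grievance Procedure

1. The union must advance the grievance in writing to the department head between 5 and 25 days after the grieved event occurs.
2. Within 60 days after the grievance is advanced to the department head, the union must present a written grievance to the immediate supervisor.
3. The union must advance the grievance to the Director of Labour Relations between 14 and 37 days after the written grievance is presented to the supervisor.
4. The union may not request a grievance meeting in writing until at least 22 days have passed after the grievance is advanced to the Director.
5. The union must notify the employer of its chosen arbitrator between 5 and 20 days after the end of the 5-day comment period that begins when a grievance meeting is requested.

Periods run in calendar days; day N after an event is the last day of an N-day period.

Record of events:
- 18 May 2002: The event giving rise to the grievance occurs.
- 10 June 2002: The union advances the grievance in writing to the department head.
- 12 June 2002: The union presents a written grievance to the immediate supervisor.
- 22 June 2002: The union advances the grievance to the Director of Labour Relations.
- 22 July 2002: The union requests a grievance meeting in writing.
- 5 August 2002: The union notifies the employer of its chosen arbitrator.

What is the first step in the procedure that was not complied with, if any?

Step 3

Step 1: the window is 5–25 days after 18 May 2002 (when the grieved event occurs), so 23 May 2002 through 12 June 2002; done 10 June 2002 — within the window.
Step 2: 60 days after 10 June 2002 (when the grievance is advanced to the department head) is 9 August 2002; 12 June 2002 is within that limit.
Step 3: the window is 14–37 days after 12 June 2002 (when the written grievance is presented to the supervisor), so 26 June 2002 through 19 July 2002; 22 June 2002 is 4 days too early.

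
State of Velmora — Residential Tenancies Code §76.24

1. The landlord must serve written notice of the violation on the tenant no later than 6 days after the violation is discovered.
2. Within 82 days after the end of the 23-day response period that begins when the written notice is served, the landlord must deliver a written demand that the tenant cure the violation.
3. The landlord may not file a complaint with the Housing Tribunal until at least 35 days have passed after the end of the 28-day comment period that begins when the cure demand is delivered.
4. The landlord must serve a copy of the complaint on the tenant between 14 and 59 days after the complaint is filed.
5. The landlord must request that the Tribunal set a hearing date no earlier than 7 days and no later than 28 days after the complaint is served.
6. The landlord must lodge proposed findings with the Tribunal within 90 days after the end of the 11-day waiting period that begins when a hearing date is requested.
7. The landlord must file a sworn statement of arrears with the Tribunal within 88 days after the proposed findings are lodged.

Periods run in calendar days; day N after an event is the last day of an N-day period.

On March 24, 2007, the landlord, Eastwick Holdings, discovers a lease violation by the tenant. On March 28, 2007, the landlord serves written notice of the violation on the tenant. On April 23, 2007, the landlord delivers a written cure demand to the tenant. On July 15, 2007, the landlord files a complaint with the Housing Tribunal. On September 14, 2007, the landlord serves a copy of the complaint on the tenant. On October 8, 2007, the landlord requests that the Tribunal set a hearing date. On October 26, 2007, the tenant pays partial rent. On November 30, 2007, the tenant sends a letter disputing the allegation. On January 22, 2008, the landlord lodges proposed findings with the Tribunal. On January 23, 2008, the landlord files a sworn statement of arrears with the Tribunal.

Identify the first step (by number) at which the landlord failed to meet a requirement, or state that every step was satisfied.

Step 1: 6 days after March 24, 2007 (when the violation is discovered) is March 30, 2007; March 28, 2007 is within that limit.
Step 2: 82 days after April 20, 2007 (end of the 23-day response period, which began when the written notice is served on March 28, 2007) is July 11, 2007; completed April 23, 2007, before the deadline.
Step 3: the earliest permitted date is 35 days after May 21, 2007 (end of the 28-day comment period, which began when the cure demand is delivered on April 23, 2007), i.e. June 25, 2007; done July 15, 2007, after the minimum wait.
Step 4: the window is 14–59 days after July 15, 2007 (when the complaint is filed), so July 29, 2007 through September 12, 2007; done September 14, 2007 — 2 days after the window closed.
The procedure was therefore not followed at step 4.

Step 4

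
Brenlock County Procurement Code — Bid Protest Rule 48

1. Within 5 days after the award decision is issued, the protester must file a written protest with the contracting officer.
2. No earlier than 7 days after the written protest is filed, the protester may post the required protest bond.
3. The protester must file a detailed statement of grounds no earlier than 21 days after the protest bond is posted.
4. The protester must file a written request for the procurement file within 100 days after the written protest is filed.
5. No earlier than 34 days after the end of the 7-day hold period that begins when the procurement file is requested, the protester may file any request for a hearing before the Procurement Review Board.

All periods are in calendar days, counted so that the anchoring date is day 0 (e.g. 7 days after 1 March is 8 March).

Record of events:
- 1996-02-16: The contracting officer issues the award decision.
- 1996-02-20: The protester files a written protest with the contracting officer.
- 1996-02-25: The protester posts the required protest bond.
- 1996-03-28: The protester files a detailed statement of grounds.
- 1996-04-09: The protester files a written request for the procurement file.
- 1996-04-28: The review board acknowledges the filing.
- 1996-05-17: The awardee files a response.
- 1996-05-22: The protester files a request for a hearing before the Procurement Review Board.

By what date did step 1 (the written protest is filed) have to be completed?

Step 1 runs from 1996-02-16, when the award decision is issued. 5 days after 1996-02-16 is 1996-02-21.

1996-02-21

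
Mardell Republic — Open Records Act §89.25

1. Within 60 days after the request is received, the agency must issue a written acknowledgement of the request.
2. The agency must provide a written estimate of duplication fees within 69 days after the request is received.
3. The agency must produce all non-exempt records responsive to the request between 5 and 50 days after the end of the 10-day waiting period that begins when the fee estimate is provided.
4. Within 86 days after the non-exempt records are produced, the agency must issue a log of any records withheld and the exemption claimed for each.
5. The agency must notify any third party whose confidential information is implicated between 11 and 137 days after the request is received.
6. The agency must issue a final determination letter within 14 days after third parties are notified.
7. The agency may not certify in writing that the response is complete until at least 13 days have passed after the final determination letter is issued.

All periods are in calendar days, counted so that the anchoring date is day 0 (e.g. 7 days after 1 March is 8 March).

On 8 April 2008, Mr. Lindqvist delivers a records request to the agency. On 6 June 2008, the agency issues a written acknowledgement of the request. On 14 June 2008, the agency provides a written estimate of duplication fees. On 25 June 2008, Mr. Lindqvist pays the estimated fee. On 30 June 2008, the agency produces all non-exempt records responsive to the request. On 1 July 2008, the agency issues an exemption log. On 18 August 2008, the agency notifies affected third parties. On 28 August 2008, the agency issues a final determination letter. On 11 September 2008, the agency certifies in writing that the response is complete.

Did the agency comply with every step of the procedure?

Yes

(1) due by 8 April 2008 + 60 days = 7 June 2008; completed 6 June 2008, before the deadline.
(2) due by 8 April 2008 + 69 days = 16 June 2008; 14 June 2008 is within that limit.
(3) the permitted window runs from 24 June 2008 + 5 = 29 June 2008 to 24 June 2008 + 50 = 13 August 2008; done 30 June 2008 — within the window.
(4) due by 30 June 2008 + 86 days = 24 September 2008; completed 1 July 2008, before the deadline.
(5) the permitted window runs from 8 April 2008 + 11 = 19 April 2008 to 8 April 2008 + 137 = 23 August 2008; 18 August 2008 falls inside that range.
(6) due by 18 August 2008 + 14 days = 1 September 2008; done 28 August 2008 — timely.
(7) permitted from 28 August 2008 + 13 days = 10 September 2008 onward; done 11 September 2008, after the minimum wait.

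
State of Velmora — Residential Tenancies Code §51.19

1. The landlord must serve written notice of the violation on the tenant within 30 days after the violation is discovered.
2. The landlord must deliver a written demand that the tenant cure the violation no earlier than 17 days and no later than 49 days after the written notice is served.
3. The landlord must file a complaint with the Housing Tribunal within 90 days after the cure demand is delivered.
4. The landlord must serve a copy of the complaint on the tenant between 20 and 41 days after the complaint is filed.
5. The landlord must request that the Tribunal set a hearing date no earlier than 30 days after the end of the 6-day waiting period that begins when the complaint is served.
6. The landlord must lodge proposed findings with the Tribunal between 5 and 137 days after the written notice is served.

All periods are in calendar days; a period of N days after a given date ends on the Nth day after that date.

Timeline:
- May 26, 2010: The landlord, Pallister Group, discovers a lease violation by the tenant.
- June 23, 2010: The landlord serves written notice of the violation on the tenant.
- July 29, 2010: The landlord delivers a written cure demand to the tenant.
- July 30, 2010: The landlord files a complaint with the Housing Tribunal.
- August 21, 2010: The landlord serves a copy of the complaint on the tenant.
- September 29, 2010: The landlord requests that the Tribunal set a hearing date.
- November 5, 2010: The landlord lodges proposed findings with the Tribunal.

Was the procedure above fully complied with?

(1) due by May 26, 2010 + 30 days = June 25, 2010; done June 23, 2010 — timely.
(2) the permitted window runs from June 23, 2010 + 17 = July 10, 2010 to June 23, 2010 + 49 = August 11, 2010; done July 29, 2010 — within the window.
(3) due by July 29, 2010 + 90 days = October 27, 2010; July 30, 2010 is within that limit.
(4) the permitted window runs from July 30, 2010 + 20 = August 19, 2010 to July 30, 2010 + 41 = September 9, 2010; August 21, 2010 falls inside that range.
(5) permitted from August 27, 2010 + 30 days = September 26, 2010 onward; done September 29, 2010, after the minimum wait.
(6) the permitted window runs from June 23, 2010 + 5 = June 28, 2010 to June 23, 2010 + 137 = November 7, 2010; done November 5, 2010, which is between those dates.

Yes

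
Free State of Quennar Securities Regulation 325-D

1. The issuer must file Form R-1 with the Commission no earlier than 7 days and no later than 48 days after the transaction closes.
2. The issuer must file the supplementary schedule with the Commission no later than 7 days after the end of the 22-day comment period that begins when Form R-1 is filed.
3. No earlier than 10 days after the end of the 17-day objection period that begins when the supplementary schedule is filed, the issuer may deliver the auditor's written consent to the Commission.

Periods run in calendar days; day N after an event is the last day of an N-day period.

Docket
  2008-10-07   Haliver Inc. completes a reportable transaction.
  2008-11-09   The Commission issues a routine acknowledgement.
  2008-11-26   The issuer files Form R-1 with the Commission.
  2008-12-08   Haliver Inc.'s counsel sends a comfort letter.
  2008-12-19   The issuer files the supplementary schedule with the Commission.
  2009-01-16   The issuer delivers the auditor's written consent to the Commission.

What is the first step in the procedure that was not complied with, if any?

Step 1: the window is 7–48 days after 2008-10-07 (when the transaction closes), so 2008-10-14 through 2008-11-24; done 2008-11-26 — 2 days after the window closed.

Step 1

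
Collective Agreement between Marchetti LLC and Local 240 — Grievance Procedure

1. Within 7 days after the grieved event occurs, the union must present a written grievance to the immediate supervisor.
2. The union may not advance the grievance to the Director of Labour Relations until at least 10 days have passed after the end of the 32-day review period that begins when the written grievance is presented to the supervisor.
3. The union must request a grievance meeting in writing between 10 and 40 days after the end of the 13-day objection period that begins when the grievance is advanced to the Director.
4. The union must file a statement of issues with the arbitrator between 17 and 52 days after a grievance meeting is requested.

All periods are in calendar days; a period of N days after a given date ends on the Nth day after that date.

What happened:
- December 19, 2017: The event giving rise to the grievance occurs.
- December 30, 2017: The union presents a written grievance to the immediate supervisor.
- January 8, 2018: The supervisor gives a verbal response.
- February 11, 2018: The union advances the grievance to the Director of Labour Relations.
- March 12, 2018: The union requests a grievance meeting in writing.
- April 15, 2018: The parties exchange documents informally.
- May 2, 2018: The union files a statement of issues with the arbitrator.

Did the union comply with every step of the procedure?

No

Step 1: 7 days after December 19, 2017 (when the grieved event occurs) is December 26, 2017; not done until December 30, 2017, 4 days after the deadline.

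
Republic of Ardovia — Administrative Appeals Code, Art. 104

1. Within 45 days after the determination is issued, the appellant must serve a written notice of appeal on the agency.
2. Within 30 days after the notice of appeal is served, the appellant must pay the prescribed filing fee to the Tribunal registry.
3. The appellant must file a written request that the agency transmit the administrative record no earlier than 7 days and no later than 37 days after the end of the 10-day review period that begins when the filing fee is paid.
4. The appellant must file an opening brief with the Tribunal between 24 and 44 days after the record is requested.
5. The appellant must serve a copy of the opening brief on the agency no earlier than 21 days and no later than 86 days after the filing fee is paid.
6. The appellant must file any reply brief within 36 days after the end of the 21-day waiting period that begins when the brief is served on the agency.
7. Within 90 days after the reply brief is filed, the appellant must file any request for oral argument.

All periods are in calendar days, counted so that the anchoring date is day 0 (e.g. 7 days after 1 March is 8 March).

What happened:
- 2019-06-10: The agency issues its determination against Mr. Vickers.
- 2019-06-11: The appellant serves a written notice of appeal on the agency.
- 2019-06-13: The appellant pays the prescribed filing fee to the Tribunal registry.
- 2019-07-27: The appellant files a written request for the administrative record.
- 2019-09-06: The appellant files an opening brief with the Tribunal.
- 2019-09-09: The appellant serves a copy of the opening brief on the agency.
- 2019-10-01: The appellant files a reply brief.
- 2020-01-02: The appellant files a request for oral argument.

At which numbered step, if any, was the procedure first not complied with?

Step 1 — counting 45 days from 2019-06-10 (when the determination is issued) gives a deadline of 2019-07-25; completed 2019-06-11, before the deadline.
Step 2 — counting 30 days from 2019-06-11 (when the notice of appeal is served) gives a deadline of 2019-07-11; done 2019-06-13 — timely.
Step 3 — 7 and 37 days from 2019-06-23 (end of the 10-day review period, which began when the filing fee is paid on 2019-06-13) are 2019-06-30 and 2019-07-30 respectively; done 2019-07-27, which is between those dates.
Step 4 — 24 and 44 days from 2019-07-27 (when the record is requested) are 2019-08-20 and 2019-09-09 respectively; done 2019-09-06, which is between those dates.
Step 5 — 21 and 86 days from 2019-06-13 (when the filing fee is paid) are 2019-07-04 and 2019-09-07 respectively; 2019-09-09 is 2 days past the end of the window.

Step 5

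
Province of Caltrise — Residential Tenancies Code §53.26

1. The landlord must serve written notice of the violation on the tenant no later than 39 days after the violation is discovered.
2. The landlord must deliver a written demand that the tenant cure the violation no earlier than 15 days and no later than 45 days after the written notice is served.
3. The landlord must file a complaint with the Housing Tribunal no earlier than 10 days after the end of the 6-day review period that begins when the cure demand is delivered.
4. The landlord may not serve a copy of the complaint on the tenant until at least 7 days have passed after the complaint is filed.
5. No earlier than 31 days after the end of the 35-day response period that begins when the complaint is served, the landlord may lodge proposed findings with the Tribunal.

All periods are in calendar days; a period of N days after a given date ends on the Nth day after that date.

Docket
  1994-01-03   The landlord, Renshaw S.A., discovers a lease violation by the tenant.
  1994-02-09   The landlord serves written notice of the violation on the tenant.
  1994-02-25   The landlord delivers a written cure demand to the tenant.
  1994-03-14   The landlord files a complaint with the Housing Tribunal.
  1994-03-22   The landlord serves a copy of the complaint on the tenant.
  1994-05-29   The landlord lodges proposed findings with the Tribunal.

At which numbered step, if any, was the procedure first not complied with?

None — every step was satisfied

(1) due by 1994-01-03 + 39 days = 1994-02-11; done 1994-02-09 — timely.
(2) the permitted window runs from 1994-02-09 + 15 = 1994-02-24 to 1994-02-09 + 45 = 1994-03-26; done 1994-02-25 — within the window.
(3) permitted from 1994-03-03 + 10 days = 1994-03-13 onward; 1994-03-14 is on or after that date.
(4) permitted from 1994-03-14 + 7 days = 1994-03-21 onward; 1994-03-22 is on or after that date.
(5) permitted from 1994-04-26 + 31 days = 1994-05-27 onward; done 1994-05-29 — permitted.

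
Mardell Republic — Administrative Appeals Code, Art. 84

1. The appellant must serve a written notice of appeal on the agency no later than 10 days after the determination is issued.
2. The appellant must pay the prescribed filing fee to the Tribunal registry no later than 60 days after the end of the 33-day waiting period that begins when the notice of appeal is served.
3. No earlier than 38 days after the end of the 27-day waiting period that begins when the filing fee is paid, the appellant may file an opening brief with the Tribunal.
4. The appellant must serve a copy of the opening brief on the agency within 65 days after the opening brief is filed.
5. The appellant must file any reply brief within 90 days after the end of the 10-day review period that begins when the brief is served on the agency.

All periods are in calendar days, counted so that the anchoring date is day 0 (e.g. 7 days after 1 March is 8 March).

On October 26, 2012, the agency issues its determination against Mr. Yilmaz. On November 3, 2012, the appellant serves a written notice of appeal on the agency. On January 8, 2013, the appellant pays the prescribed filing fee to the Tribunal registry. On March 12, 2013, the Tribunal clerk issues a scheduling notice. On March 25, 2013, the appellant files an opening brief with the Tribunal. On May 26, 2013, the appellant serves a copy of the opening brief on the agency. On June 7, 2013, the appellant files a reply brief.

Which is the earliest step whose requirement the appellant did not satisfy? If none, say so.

None — every step was satisfied

Step 1: 10 days after October 26, 2012 (when the determination is issued) is November 5, 2012; November 3, 2012 is within that limit.
Step 2: 60 days after December 6, 2012 (end of the 33-day waiting period, which began when the notice of appeal is served on November 3, 2012) is February 4, 2013; done January 8, 2013 — timely.
Step 3: the earliest permitted date is 38 days after February 4, 2013 (end of the 27-day waiting period, which began when the filing fee is paid on January 8, 2013), i.e. March 14, 2013; done March 25, 2013 — permitted.
Step 4: 65 days after March 25, 2013 (when the opening brief is filed) is May 29, 2013; done May 26, 2013 — timely.
Step 5: 90 days after June 5, 2013 (end of the 10-day review period, which began when the brief is served on the agency on May 26, 2013) is September 3, 2013; June 7, 2013 is within that limit.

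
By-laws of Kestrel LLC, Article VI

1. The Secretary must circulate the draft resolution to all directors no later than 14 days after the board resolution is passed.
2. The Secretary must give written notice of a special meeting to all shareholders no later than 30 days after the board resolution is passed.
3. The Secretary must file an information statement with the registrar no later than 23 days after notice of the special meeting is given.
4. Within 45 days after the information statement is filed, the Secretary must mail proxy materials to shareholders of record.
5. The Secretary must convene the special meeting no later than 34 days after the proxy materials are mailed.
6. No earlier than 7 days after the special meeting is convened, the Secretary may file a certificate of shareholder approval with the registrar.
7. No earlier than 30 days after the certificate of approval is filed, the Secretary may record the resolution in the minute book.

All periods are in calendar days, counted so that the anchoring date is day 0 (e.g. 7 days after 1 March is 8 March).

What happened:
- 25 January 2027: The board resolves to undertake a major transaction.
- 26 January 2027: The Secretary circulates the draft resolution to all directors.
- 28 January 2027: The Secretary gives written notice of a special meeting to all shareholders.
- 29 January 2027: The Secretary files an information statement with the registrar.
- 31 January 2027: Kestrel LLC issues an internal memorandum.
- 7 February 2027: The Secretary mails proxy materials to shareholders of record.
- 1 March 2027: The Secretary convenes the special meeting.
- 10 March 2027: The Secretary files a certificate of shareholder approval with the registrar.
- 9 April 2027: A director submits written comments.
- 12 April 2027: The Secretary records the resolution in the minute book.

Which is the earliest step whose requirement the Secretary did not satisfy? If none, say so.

Step 1 — counting 14 days from 25 January 2027 (when the board resolution is passed) gives a deadline of 8 February 2027; completed 26 January 2027, before the deadline.
Step 2 — counting 30 days from 25 January 2027 (when the board resolution is passed) gives a deadline of 24 February 2027; done 28 January 2027 — timely.
Step 3 — counting 23 days from 28 January 2027 (when notice of the special meeting is given) gives a deadline of 20 February 2027; completed 29 January 2027, before the deadline.
Step 4 — counting 45 days from 29 January 2027 (when the information statement is filed) gives a deadline of 15 March 2027; done 7 February 2027 — timely.
Step 5 — counting 34 days from 7 February 2027 (when the proxy materials are mailed) gives a deadline of 13 March 2027; completed 1 March 2027, before the deadline.
Step 6 — must wait 7 days from 1 March 2027 (when the special meeting is convened), so not before 8 March 2027; done 10 March 2027 — permitted.
Step 7 — must wait 30 days from 10 March 2027 (when the certificate of approval is filed), so not before 9 April 2027; 12 April 2027 is on or after that date.

None — every step was satisfied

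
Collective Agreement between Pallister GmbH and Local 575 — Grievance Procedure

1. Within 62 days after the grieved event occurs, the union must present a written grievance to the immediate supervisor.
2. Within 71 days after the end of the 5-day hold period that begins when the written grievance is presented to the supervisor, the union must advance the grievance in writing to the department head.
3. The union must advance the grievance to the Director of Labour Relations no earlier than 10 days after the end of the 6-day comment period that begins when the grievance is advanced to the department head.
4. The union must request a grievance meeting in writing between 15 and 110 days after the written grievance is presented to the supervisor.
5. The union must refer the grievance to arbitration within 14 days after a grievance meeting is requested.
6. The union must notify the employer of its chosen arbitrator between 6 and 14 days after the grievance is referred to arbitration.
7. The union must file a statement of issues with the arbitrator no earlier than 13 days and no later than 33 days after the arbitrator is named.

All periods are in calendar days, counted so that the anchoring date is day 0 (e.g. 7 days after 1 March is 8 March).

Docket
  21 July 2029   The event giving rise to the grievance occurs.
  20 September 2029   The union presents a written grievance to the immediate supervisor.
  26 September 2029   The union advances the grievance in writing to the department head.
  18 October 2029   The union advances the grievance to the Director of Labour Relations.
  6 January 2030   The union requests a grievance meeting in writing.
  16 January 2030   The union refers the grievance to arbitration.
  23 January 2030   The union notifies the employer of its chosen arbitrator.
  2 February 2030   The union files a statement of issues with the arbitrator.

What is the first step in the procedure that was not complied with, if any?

Step 7

Step 1 — counting 62 days from 21 July 2029 (when the grieved event occurs) gives a deadline of 21 September 2029; 20 September 2029 is within that limit.
Step 2 — counting 71 days from 25 September 2029 (end of the 5-day hold period, which began when the written grievance is presented to the supervisor on 20 September 2029) gives a deadline of 5 December 2029; 26 September 2029 is within that limit.
Step 3 — must wait 10 days from 2 October 2029 (end of the 6-day comment period, which began when the grievance is advanced to the department head on 26 September 2029), so not before 12 October 2029; done 18 October 2029 — permitted.
Step 4 — 15 and 110 days from 20 September 2029 (when the written grievance is presented to the supervisor) are 5 October 2029 and 8 January 2030 respectively; done 6 January 2030, which is between those dates.
Step 5 — counting 14 days from 6 January 2030 (when a grievance meeting is requested) gives a deadline of 20 January 2030; 16 January 2030 is within that limit.
Step 6 — 6 and 14 days from 16 January 2030 (when the grievance is referred to arbitration) are 22 January 2030 and 30 January 2030 respectively; done 23 January 2030 — within the window.
Step 7 — 13 and 33 days from 23 January 2030 (when the arbitrator is named) are 5 February 2030 and 25 February 2030 respectively; done 2 February 2030 — 3 days before the window opened.
No need to go further; step 7 was not satisfied.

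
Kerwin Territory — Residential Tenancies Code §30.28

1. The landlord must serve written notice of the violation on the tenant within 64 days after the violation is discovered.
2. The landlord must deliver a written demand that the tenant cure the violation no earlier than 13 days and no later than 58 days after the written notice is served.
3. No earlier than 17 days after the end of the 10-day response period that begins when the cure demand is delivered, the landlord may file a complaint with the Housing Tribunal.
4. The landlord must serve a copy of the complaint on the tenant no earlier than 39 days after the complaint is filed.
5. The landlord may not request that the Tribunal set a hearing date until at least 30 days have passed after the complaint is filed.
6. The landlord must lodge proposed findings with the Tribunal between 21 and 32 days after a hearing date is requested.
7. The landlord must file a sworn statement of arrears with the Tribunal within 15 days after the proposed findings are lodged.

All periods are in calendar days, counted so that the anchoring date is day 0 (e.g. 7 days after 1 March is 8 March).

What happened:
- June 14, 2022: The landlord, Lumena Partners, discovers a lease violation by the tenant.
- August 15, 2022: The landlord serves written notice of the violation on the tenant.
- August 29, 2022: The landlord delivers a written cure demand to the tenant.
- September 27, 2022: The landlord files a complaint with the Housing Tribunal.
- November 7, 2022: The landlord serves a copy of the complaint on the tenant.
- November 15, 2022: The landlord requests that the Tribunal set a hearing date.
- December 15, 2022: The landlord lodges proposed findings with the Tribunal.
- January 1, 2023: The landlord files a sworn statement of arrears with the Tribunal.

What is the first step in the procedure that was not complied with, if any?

Step 1 — counting 64 days from June 14, 2022 (when the violation is discovered) gives a deadline of August 17, 2022; August 15, 2022 is within that limit.
Step 2 — 13 and 58 days from August 15, 2022 (when the written notice is served) are August 28, 2022 and October 12, 2022 respectively; done August 29, 2022 — within the window.
Step 3 — must wait 17 days from September 8, 2022 (end of the 10-day response period, which began when the cure demand is delivered on August 29, 2022), so not before September 25, 2022; done September 27, 2022, after the minimum wait.
Step 4 — must wait 39 days from September 27, 2022 (when the complaint is filed), so not before November 5, 2022; November 7, 2022 is on or after that date.
Step 5 — must wait 30 days from September 27, 2022 (when the complaint is filed), so not before October 27, 2022; done November 15, 2022 — permitted.
Step 6 — 21 and 32 days from November 15, 2022 (when a hearing date is requested) are December 6, 2022 and December 17, 2022 respectively; done December 15, 2022 — within the window.
Step 7 — counting 15 days from December 15, 2022 (when the proposed findings are lodged) gives a deadline of December 30, 2022; not done until January 1, 2023, 2 days after the deadline.

Step 7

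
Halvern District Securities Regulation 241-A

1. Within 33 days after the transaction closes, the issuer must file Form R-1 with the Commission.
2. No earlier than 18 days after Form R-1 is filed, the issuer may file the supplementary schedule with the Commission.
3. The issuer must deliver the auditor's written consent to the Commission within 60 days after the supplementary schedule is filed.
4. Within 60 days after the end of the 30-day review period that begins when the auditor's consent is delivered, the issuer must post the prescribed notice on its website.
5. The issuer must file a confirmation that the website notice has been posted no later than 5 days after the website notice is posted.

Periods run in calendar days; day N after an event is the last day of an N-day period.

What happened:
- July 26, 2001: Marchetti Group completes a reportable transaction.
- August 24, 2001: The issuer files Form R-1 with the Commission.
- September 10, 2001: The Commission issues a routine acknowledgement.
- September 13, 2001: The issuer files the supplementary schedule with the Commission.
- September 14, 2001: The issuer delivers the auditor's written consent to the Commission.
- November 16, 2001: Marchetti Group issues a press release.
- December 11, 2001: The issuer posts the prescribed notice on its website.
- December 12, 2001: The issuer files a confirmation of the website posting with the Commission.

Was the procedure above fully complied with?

(1) due by July 26, 2001 + 33 days = August 28, 2001; August 24, 2001 is within that limit.
(2) permitted from August 24, 2001 + 18 days = September 11, 2001 onward; done September 13, 2001, after the minimum wait.
(3) due by September 13, 2001 + 60 days = November 12, 2001; done September 14, 2001 — timely.
(4) due by October 14, 2001 + 60 days = December 13, 2001; done December 11, 2001 — timely.
(5) due by December 11, 2001 + 5 days = December 16, 2001; completed December 12, 2001, before the deadline.

Yes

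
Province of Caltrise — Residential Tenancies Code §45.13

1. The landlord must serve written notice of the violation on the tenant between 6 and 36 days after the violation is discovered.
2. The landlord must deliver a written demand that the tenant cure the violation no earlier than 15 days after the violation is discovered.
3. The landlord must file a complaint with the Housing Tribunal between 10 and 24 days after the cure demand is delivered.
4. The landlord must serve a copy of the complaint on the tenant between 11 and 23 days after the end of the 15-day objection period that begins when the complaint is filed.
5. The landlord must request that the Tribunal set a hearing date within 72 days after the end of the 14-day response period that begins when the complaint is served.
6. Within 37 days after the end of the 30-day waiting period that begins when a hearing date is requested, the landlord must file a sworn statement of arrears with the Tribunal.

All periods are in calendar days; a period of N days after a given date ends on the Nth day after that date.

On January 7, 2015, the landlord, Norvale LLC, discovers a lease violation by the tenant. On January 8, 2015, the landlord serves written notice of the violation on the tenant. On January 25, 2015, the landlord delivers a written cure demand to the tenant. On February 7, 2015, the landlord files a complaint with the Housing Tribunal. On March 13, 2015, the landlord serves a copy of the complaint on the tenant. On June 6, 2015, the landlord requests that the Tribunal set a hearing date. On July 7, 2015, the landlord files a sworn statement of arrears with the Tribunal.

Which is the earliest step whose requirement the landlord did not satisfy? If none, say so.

Step 1

Step 1: the window is 6–36 days after January 7, 2015 (when the violation is discovered), so January 13, 2015 through February 12, 2015; January 8, 2015 is 5 days too early.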